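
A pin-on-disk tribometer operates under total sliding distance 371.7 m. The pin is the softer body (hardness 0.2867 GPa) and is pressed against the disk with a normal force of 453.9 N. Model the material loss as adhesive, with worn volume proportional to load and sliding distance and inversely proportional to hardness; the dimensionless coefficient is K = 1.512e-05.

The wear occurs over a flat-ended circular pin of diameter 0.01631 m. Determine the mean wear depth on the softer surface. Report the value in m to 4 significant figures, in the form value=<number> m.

value=4.259e-05 m

Every step maintains full float precision; intermediate values are printed rounded. Rounded once at the end to four significant figures.
Hardness H = 0.2867 GPa = 2.867e+08 Pa.
Contact area A = π·d²/4 = π·(0.01631 m)²/4 = 2.089e-04 m².
In SI base units: W = 453.9 N, H = 2.867e+08 Pa, K = 1.512e-05.
Volume removed: V = K·W·L/H = 1.512e-05 · 453.9 · 371.7 / 2.867e+08 = 8.898e-09 m³.
Mean wear depth h = V/A = 8.898e-09 / 2.089e-04 = 4.259e-05 m.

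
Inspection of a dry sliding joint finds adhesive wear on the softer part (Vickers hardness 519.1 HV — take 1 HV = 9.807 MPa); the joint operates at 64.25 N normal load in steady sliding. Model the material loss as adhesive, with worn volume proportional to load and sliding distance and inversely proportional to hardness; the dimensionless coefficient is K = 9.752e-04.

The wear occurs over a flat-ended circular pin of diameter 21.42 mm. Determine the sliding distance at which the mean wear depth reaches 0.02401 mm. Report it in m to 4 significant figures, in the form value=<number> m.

value=703.0 m

The algebra maintains full float precision — quoted intermediates are rounded, and a single final rounding: 4 significant figures.
Hardness H = 519.1 HV × 9.807 MPa/HV = 5091 MPa = 5.091e+09 Pa.
Pin diameter d = 21.42 mm = 0.02142 m. Contact area A = π·d²/4 = π·(0.02142 m)²/4 = 3.604e-04 m².
Depth limit h_lim = 0.02401 mm = 2.401e-05 m.
In SI base units: W = 64.25 N, H = 5.091e+09 Pa, K = 9.752e-04.
Volume at the limit: V_lim = h_lim·A = 2.401e-05 · 3.604e-04 = 8.652e-09 m³.
So the life L = V_lim·H/(K·W) = 8.652e-09 · 5.091e+09 / (9.752e-04 · 64.25) = 703.0 m.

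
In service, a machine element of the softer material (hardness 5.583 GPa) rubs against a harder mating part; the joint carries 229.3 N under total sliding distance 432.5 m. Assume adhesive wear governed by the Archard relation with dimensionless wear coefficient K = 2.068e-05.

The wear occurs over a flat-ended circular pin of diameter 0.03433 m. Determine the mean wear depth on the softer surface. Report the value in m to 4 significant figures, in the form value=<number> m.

value=3.969e-07 m

The intermediates are printed rounded, and the algebra carries exact precision, and a lone final rounding: four significant digits.
Hardness H = 5.583 GPa = 5.583e+09 Pa.
Contact area A = π·d²/4 = π·(0.03433 m)²/4 = 9.256e-04 m².
SI base units throughout: W = 229.3 N, H = 5.583e+09 Pa, K = 2.068e-05.
Archard relation: V = K·W·L/H = 2.068e-05 · 229.3 · 432.5 / 5.583e+09 = 3.673e-10 m³.
Wear depth h = V/A = 3.673e-10 / 9.256e-04 = 3.969e-07 m.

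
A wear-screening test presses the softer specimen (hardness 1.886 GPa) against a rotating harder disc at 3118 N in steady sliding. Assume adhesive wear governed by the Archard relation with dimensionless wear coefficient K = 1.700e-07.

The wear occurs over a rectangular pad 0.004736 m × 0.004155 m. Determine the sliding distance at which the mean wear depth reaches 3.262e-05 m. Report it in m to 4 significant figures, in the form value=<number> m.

All working math holds full float precision — intermediate values appear rounded; one last rounding to 4 significant figures.
Convert: Hardness H = 1.886 GPa = 1.886e+09 Pa.
Convert: Contact area A = 0.004736 m × 0.004155 m = 1.968e-05 m².
Working in SI base units: W = 3118 N, H = 1.886e+09 Pa, K = 1.700e-07.
Volume at the limit: V_lim = h_lim·A = 3.262e-05 · 1.968e-05 = 6.419e-10 m³.
Sliding life L = V_lim·H/(K·W) = 6.419e-10 · 1.886e+09 / (1.700e-07 · 3118) = 2284 m.

value=2284 m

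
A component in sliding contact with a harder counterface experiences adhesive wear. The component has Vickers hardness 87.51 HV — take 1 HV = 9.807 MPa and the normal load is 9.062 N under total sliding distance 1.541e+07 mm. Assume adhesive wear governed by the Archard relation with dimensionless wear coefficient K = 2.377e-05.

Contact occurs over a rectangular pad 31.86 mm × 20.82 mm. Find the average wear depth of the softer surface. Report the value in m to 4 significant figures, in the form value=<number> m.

Intermediates are displayed rounded, and each operation maintains exact precision, and rounded once at the end to four significant digits.
Convert: Sliding distance L = 1.541e+07 mm = 1.541e+04 m.
Convert: Hardness H = 87.51 HV × 9.807 MPa/HV = 858.2 MPa = 8.582e+08 Pa.
Convert: Pad sides 31.86 mm × 20.82 mm = 0.03186 m × 0.02082 m. Contact area A = 0.03186 m × 0.02082 m = 6.633e-04 m².
Collected in SI base units: W = 9.062 N, H = 8.582e+08 Pa, K = 2.377e-05.
Apply Archard: V = K·W·L/H = 2.377e-05 · 9.062 · 1.541e+04 / 8.582e+08 = 3.868e-09 m³.
Depth of wear h = V/A = 3.868e-09 / 6.633e-04 = 5.831e-06 m.

value=5.831e-06 m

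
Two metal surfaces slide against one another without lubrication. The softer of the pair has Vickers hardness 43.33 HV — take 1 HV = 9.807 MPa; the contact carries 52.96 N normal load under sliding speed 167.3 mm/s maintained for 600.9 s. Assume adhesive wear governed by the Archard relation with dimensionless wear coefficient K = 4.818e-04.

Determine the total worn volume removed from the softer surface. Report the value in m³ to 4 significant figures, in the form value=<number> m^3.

value=6.037e-09 m^3

The intermediates are shown rounded. Each operation runs at exact precision, and one last rounding, at four significant figures.
Convert: Sliding speed v = 167.3 mm/s = 0.1673 m/s. Distance L = v·t = 0.1673 m/s × 600.9 s = 100.5 m.
Convert: Hardness H = 43.33 HV × 9.807 MPa/HV = 424.9 MPa = 4.249e+08 Pa.
In SI base units, W = 52.96 N, H = 4.249e+08 Pa, K = 4.818e-04.
Volume removed: V = K·W·L/H = 4.818e-04 · 52.96 · 100.5 / 4.249e+08 = 6.037e-09 m³.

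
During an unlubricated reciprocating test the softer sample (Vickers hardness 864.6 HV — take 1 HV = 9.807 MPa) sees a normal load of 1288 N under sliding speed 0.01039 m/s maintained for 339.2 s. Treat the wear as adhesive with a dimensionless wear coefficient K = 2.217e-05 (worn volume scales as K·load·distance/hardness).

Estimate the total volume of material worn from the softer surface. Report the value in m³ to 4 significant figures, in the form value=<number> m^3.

Intermediate values are printed rounded, and every step runs at full float precision, and one last rounding, at 4 significant digits.
Convert: Distance covered L = v·t = 0.01039 m/s × 339.2 s = 3.524 m.
Convert: Hardness H = 864.6 HV × 9.807 MPa/HV = 8479 MPa = 8.479e+09 Pa.
Working in SI base units: W = 1288 N, H = 8.479e+09 Pa, K = 2.217e-05.
By Archard's law, V = K·W·L/H = 2.217e-05 · 1288 · 3.524 / 8.479e+09 = 1.187e-11 m³.

value=1.187e-11 m^3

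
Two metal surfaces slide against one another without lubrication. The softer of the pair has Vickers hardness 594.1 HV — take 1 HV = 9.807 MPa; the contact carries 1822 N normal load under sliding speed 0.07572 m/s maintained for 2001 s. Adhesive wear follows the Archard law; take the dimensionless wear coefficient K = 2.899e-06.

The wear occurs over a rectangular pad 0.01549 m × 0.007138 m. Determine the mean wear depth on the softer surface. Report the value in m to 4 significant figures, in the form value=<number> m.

The intermediates are printed rounded, and every step maintains full precision. Rounded just once, at 4 significant digits.
Path length L = v·t = 0.07572 m/s × 2001 s = 151.5 m.
Hardness H = 594.1 HV × 9.807 MPa/HV = 5826 MPa = 5.826e+09 Pa.
Contact area A = 0.01549 m × 0.007138 m = 1.106e-04 m².
Collected in SI base units: W = 1822 N, H = 5.826e+09 Pa, K = 2.899e-06.
The Archard volume V = K·W·L/H = 2.899e-06 · 1822 · 151.5 / 5.826e+09 = 1.374e-10 m³.
Average depth h = V/A = 1.374e-10 / 1.106e-04 = 1.242e-06 m.

value=1.242e-06 m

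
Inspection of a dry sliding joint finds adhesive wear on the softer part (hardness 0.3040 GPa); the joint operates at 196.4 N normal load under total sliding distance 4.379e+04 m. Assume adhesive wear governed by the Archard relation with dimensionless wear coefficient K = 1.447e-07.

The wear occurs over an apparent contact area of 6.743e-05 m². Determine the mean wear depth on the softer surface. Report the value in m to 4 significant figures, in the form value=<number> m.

value=6.071e-05 m

All working math maintains full float precision, and the intermediates are displayed rounded, and one last rounding, at four significant digits.
Hardness H = 0.3040 GPa = 3.040e+08 Pa.
Working in SI base units: W = 196.4 N, H = 3.040e+08 Pa, K = 1.447e-07.
By Archard's law, V = K·W·L/H = 1.447e-07 · 196.4 · 4.379e+04 / 3.040e+08 = 4.094e-09 m³.
Depth of wear h = V/A = 4.094e-09 / 6.743e-05 = 6.071e-05 m.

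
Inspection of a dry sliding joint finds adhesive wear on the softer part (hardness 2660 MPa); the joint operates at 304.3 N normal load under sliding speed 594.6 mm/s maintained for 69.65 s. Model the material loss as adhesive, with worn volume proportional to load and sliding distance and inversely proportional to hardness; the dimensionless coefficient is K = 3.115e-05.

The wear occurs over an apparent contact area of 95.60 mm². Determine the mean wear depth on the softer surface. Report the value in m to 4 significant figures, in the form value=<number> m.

The algebra runs at exact precision, and quoted intermediates are rounded; rounded just once, at four significant figures.
Convert: Sliding speed v = 594.6 mm/s = 0.5946 m/s. The distance L = v·t = 0.5946 m/s × 69.65 s = 41.41 m.
Convert: Hardness H = 2660 MPa = 2.660e+09 Pa.
Convert: Contact area A = 95.60 mm² = 9.560e-05 m².
Collected in SI base units: W = 304.3 N, H = 2.660e+09 Pa, K = 3.115e-05.
Archard volume V = K·W·L/H = 3.115e-05 · 304.3 · 41.41 / 2.660e+09 = 1.476e-10 m³.
Depth h = V/A = 1.476e-10 / 9.560e-05 = 1.544e-06 m.

value=1.544e-06 m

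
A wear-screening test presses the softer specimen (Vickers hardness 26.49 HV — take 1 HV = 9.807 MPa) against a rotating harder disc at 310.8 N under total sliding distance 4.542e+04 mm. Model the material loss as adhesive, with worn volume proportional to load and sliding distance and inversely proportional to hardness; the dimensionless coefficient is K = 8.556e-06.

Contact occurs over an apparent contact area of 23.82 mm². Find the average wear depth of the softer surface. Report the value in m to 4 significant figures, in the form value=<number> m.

Intermediate values are shown rounded, and every step holds full precision, and one last rounding, at four significant digits.
Convert: Distance L = 4.542e+04 mm = 45.42 m.
Convert: Hardness H = 26.49 HV × 9.807 MPa/HV = 259.8 MPa = 2.598e+08 Pa.
Convert: Contact area A = 23.82 mm² = 2.382e-05 m².
Collected in SI base units: W = 310.8 N, H = 2.598e+08 Pa, K = 8.556e-06.
Archard volume V = K·W·L/H = 8.556e-06 · 310.8 · 45.42 / 2.598e+08 = 4.649e-10 m³.
Mean depth h = V/A = 4.649e-10 / 2.382e-05 = 1.952e-05 m.

value=1.952e-05 m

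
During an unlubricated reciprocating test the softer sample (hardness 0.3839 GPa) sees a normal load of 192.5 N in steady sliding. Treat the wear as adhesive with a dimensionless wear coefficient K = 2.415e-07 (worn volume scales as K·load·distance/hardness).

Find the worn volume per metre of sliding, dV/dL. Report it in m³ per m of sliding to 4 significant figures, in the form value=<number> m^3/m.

Each operation holds full float precision. Intermediates are shown rounded; rounded just once: four significant digits.
Hardness H = 0.3839 GPa = 3.839e+08 Pa.
In SI base units: W = 192.5 N, H = 3.839e+08 Pa, K = 2.415e-07.
The wear rate dV/dL = K·W/H (no L dependence): 2.415e-07 · 192.5 / 3.839e+08 = 1.211e-13 m³/m.

value=1.211e-13 m^3/m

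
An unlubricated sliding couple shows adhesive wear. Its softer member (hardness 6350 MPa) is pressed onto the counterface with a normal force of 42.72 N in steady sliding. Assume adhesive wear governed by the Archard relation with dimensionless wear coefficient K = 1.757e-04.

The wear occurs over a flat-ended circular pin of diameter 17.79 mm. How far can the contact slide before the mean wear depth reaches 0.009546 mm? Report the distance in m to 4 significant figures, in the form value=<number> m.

All working math maintains exact precision. Intermediates are printed rounded; one last rounding to 4 significant digits.
Convert: Hardness H = 6350 MPa = 6.350e+09 Pa.
Convert: Pin diameter d = 17.79 mm = 0.01779 m. Contact area A = π·d²/4 = π·(0.01779 m)²/4 = 2.486e-04 m².
Convert: Depth limit h_lim = 0.009546 mm = 9.546e-06 m.
Collected in SI base units: W = 42.72 N, H = 6.350e+09 Pa, K = 1.757e-04.
Allowed volume V_lim = h_lim·A = 9.546e-06 · 2.486e-04 = 2.373e-09 m³.
Thus life L = V_lim·H/(K·W) = 2.373e-09 · 6.350e+09 / (1.757e-04 · 42.72) = 2007 m.

value=2007 m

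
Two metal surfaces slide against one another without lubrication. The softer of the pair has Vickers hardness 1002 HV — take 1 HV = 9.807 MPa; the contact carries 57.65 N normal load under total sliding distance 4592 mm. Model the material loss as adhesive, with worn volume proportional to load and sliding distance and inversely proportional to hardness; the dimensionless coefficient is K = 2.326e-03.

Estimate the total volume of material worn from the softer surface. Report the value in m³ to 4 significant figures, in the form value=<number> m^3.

value=6.266e-11 m^3

The intermediates are printed rounded; the computation maintains exact precision — one last rounding: four significant digits.
The distance L = 4592 mm = 4.592 m.
Hardness H = 1002 HV × 9.807 MPa/HV = 9827 MPa = 9.827e+09 Pa.
Working in SI base units: W = 57.65 N, H = 9.827e+09 Pa, K = 2.326e-03.
Worn volume V = K·W·L/H = 2.326e-03 · 57.65 · 4.592 / 9.827e+09 = 6.266e-11 m³.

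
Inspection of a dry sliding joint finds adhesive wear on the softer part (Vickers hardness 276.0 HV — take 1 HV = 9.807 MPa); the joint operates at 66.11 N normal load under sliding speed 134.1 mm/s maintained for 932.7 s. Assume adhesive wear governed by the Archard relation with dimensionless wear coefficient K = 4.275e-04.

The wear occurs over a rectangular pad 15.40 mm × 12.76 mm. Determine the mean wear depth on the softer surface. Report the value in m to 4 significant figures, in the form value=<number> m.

value=6.646e-06 m

The intermediates are displayed rounded; the algebra carries full float precision — rounded once at the end, at four significant figures.
Convert: Sliding speed v = 134.1 mm/s = 0.1341 m/s. Sliding distance L = v·t = 0.1341 m/s × 932.7 s = 125.1 m.
Convert: Hardness H = 276.0 HV × 9.807 MPa/HV = 2707 MPa = 2.707e+09 Pa.
Convert: Pad sides 15.40 mm × 12.76 mm = 0.01540 m × 0.01276 m. Contact area A = 0.01540 m × 0.01276 m = 1.965e-04 m².
Restated in SI base units: W = 66.11 N, H = 2.707e+09 Pa, K = 4.275e-04.
The Archard volume V = K·W·L/H = 4.275e-04 · 66.11 · 125.1 / 2.707e+09 = 1.306e-09 m³.
Depth of wear h = V/A = 1.306e-09 / 1.965e-04 = 6.646e-06 m.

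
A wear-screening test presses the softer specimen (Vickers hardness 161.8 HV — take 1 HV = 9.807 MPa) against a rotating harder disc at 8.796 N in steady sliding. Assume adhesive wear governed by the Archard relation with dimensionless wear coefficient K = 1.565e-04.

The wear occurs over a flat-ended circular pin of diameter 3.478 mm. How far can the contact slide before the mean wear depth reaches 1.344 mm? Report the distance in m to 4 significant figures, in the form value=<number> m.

Every step carries exact precision — intermediates are shown rounded. Rounded just once, at 4 significant figures.
Convert: Hardness H = 161.8 HV × 9.807 MPa/HV = 1587 MPa = 1.587e+09 Pa.
Convert: Pin diameter d = 3.478 mm = 0.003478 m. Contact area A = π·d²/4 = π·(0.003478 m)²/4 = 9.501e-06 m².
Convert: Depth limit h_lim = 1.344 mm = 0.001344 m.
SI base units throughout: W = 8.796 N, H = 1.587e+09 Pa, K = 1.565e-04.
Limit volume V_lim = h_lim·A = 0.001344 · 9.501e-06 = 1.277e-08 m³.
Inverting, life L = V_lim·H/(K·W) = 1.277e-08 · 1.587e+09 / (1.565e-04 · 8.796) = 1.472e+04 m.

value=1.472e+04 m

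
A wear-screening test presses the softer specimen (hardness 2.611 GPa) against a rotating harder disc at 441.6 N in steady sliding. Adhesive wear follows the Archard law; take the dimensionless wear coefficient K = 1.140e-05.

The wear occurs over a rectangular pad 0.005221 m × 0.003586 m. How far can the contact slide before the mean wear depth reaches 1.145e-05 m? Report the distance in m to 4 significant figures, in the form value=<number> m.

value=111.2 m

Intermediates appear rounded, and all arithmetic holds exact precision. Rounded just once, at 4 significant figures.
Convert: Hardness H = 2.611 GPa = 2.611e+09 Pa.
Convert: Contact area A = 0.005221 m × 0.003586 m = 1.872e-05 m².
Collected in SI base units: W = 441.6 N, H = 2.611e+09 Pa, K = 1.140e-05.
Allowed volume V_lim = h_lim·A = 1.145e-05 · 1.872e-05 = 2.144e-10 m³.
So the life L = V_lim·H/(K·W) = 2.144e-10 · 2.611e+09 / (1.140e-05 · 441.6) = 111.2 m.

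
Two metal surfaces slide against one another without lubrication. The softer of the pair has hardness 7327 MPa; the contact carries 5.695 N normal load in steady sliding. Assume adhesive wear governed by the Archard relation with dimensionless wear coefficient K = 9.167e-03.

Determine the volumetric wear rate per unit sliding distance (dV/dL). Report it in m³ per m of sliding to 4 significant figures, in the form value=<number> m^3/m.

value=7.125e-12 m^3/m

The algebra runs at full precision. Displayed values are rounded, and one final rounding to four significant figures.
Convert: Hardness H = 7327 MPa = 7.327e+09 Pa.
SI base units throughout: W = 5.695 N, H = 7.327e+09 Pa, K = 9.167e-03.
Wear rate dV/dL = K·W/H, so: 9.167e-03 · 5.695 / 7.327e+09 = 7.125e-12 m³/m.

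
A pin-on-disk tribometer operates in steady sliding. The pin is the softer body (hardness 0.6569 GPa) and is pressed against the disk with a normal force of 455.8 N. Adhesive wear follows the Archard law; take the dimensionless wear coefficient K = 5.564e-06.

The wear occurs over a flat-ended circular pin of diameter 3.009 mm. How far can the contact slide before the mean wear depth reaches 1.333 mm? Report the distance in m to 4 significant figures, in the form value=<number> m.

The intermediates are shown rounded. All working math runs at exact precision; one final rounding, at four significant digits.
Convert: Hardness H = 0.6569 GPa = 6.569e+08 Pa.
Convert: Pin diameter d = 3.009 mm = 0.003009 m. Contact area A = π·d²/4 = π·(0.003009 m)²/4 = 7.111e-06 m².
Convert: Depth limit h_lim = 1.333 mm = 0.001333 m.
Restated in SI base units: W = 455.8 N, H = 6.569e+08 Pa, K = 5.564e-06.
At the depth limit, V_lim = h_lim·A = 0.001333 · 7.111e-06 = 9.479e-09 m³.
Sliding life L = V_lim·H/(K·W) = 9.479e-09 · 6.569e+08 / (5.564e-06 · 455.8) = 2455 m.

value=2455 m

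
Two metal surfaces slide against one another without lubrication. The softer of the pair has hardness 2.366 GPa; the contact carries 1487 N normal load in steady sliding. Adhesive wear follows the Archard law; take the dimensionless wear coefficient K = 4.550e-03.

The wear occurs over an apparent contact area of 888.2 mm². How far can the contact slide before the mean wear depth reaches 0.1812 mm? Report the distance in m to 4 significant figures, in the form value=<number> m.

value=56.28 m

Shown intermediates are rounded. The computation carries full float precision — a lone final rounding to 4 significant figures.
Convert: Hardness H = 2.366 GPa = 2.366e+09 Pa.
Convert: Contact area A = 888.2 mm² = 8.882e-04 m².
Convert: Depth limit h_lim = 0.1812 mm = 1.812e-04 m.
In SI base units: W = 1487 N, H = 2.366e+09 Pa, K = 4.550e-03.
Permissible volume V_lim = h_lim·A = 1.812e-04 · 8.882e-04 = 1.609e-07 m³.
Inverting, life L = V_lim·H/(K·W) = 1.609e-07 · 2.366e+09 / (4.550e-03 · 1487) = 56.28 m.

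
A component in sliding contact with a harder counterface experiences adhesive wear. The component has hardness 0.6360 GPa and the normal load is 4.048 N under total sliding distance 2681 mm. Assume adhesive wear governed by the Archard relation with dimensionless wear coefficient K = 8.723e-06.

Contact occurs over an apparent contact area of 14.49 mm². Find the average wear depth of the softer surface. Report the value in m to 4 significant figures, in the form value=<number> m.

value=1.027e-08 m

The algebra maintains full precision; intermediates are displayed rounded — rounded once at the end to four significant digits.
Distance L = 2681 mm = 2.681 m.
Hardness H = 0.6360 GPa = 6.360e+08 Pa.
Contact area A = 14.49 mm² = 1.449e-05 m².
In SI base units, W = 4.048 N, H = 6.360e+08 Pa, K = 8.723e-06.
Wear volume V = K·W·L/H = 8.723e-06 · 4.048 · 2.681 / 6.360e+08 = 1.488e-13 m³.
Average depth h = V/A = 1.488e-13 / 1.449e-05 = 1.027e-08 m.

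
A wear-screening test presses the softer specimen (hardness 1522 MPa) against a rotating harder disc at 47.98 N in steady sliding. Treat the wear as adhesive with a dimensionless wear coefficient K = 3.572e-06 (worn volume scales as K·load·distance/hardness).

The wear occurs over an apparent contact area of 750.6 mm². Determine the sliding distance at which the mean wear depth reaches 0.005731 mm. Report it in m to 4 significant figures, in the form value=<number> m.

value=3.820e+04 m

Intermediates are printed rounded, and all arithmetic maintains full float precision; a lone final rounding, at four significant figures.
Hardness H = 1522 MPa = 1.522e+09 Pa.
Contact area A = 750.6 mm² = 7.506e-04 m².
Depth limit h_lim = 0.005731 mm = 5.731e-06 m.
In SI base units: W = 47.98 N, H = 1.522e+09 Pa, K = 3.572e-06.
Allowed volume V_lim = h_lim·A = 5.731e-06 · 7.506e-04 = 4.302e-09 m³.
So the life L = V_lim·H/(K·W) = 4.302e-09 · 1.522e+09 / (3.572e-06 · 47.98) = 3.820e+04 m.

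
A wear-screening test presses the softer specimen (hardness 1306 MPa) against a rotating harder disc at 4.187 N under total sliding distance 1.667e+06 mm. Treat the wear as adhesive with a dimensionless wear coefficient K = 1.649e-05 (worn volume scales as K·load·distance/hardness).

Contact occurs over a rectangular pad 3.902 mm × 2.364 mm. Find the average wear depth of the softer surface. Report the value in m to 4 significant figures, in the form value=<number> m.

Each operation keeps exact precision. Quoted intermediates are rounded — a single final rounding to 4 significant digits.
Convert: Distance covered L = 1.667e+06 mm = 1667 m.
Convert: Hardness H = 1306 MPa = 1.306e+09 Pa.
Convert: Pad sides 3.902 mm × 2.364 mm = 0.003902 m × 0.002364 m. Contact area A = 0.003902 m × 0.002364 m = 9.224e-06 m².
In SI base units, W = 4.187 N, H = 1.306e+09 Pa, K = 1.649e-05.
By Archard's law, V = K·W·L/H = 1.649e-05 · 4.187 · 1667 / 1.306e+09 = 8.813e-11 m³.
Mean depth h = V/A = 8.813e-11 / 9.224e-06 = 9.554e-06 m.

value=9.554e-06 m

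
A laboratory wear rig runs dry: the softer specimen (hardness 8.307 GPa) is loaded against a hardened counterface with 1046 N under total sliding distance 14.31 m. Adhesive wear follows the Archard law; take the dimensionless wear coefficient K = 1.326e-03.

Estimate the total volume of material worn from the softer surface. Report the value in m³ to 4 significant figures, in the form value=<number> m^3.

All working math maintains exact precision, and the intermediates are printed rounded. Rounded just once, at four significant digits.
Hardness H = 8.307 GPa = 8.307e+09 Pa.
In SI base units: W = 1046 N, H = 8.307e+09 Pa, K = 1.326e-03.
Volume removed: V = K·W·L/H = 1.326e-03 · 1046 · 14.31 / 8.307e+09 = 2.389e-09 m³.

value=2.389e-09 m^3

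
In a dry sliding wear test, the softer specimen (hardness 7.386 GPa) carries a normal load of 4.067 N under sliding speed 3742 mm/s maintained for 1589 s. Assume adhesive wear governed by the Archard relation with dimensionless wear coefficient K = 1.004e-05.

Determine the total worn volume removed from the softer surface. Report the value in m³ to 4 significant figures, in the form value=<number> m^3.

value=3.287e-11 m^3

Intermediates are printed rounded — the algebra runs at full precision — a single final rounding to 4 significant digits.
Sliding speed v = 3742 mm/s = 3.742 m/s. Distance L = v·t = 3.742 m/s × 1589 s = 5946 m.
Hardness H = 7.386 GPa = 7.386e+09 Pa.
Restated in SI base units: W = 4.067 N, H = 7.386e+09 Pa, K = 1.004e-05.
Worn volume V = K·W·L/H = 1.004e-05 · 4.067 · 5946 / 7.386e+09 = 3.287e-11 m³.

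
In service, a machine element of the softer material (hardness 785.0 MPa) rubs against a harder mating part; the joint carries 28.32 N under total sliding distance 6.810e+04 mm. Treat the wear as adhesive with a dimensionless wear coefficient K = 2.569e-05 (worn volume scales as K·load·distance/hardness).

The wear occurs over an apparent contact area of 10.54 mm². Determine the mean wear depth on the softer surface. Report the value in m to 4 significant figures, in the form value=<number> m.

value=5.988e-06 m

Printed values are rounded; the computation holds full float precision, and one last rounding: four significant figures.
Convert: Distance covered L = 6.810e+04 mm = 68.10 m.
Convert: Hardness H = 785.0 MPa = 7.850e+08 Pa.
Convert: Contact area A = 10.54 mm² = 1.054e-05 m².
Restated in SI base units: W = 28.32 N, H = 7.850e+08 Pa, K = 2.569e-05.
Wear volume V = K·W·L/H = 2.569e-05 · 28.32 · 68.10 / 7.850e+08 = 6.312e-11 m³.
Mean depth h = V/A = 6.312e-11 / 1.054e-05 = 5.988e-06 m.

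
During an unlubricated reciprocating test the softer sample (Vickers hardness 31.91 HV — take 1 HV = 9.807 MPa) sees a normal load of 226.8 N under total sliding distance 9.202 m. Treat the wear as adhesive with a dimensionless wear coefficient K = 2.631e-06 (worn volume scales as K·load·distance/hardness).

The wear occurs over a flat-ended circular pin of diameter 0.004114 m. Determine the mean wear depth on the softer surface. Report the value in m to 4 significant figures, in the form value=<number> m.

value=1.320e-06 m

Intermediates are shown rounded. All arithmetic maintains exact precision. Rounded once at the end: 4 significant digits.
Convert: Hardness H = 31.91 HV × 9.807 MPa/HV = 312.9 MPa = 3.129e+08 Pa.
Convert: Contact area A = π·d²/4 = π·(0.004114 m)²/4 = 1.329e-05 m².
Expressed in SI base units: W = 226.8 N, H = 3.129e+08 Pa, K = 2.631e-06.
By Archard's law, V = K·W·L/H = 2.631e-06 · 226.8 · 9.202 / 3.129e+08 = 1.755e-11 m³.
Mean depth h = V/A = 1.755e-11 / 1.329e-05 = 1.320e-06 m.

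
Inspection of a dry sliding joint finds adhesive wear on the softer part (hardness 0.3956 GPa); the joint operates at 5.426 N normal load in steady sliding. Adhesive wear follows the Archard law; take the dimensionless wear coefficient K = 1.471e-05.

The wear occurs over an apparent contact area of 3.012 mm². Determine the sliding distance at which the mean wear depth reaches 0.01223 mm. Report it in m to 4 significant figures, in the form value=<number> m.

The algebra holds full precision — the intermediates are printed rounded — rounded once at the end, at four significant figures.
Convert: Hardness H = 0.3956 GPa = 3.956e+08 Pa.
Convert: Contact area A = 3.012 mm² = 3.012e-06 m².
Convert: Depth limit h_lim = 0.01223 mm = 1.223e-05 m.
Expressed in SI base units: W = 5.426 N, H = 3.956e+08 Pa, K = 1.471e-05.
At the depth limit, V_lim = h_lim·A = 1.223e-05 · 3.012e-06 = 3.684e-11 m³.
Sliding life L = V_lim·H/(K·W) = 3.684e-11 · 3.956e+08 / (1.471e-05 · 5.426) = 182.6 m.

value=182.6 m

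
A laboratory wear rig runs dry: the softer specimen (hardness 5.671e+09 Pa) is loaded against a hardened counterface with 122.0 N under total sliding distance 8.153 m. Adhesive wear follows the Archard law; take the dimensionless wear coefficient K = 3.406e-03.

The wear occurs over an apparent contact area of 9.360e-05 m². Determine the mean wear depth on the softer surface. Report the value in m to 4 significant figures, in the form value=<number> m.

value=6.382e-06 m

The intermediates are shown rounded, and all working math carries full float precision. Rounded once at the end to 4 significant digits.
SI base units throughout: W = 122.0 N, H = 5.671e+09 Pa, K = 3.406e-03.
Archard relation: V = K·W·L/H = 3.406e-03 · 122.0 · 8.153 / 5.671e+09 = 5.974e-10 m³.
Depth of wear h = V/A = 5.974e-10 / 9.360e-05 = 6.382e-06 m.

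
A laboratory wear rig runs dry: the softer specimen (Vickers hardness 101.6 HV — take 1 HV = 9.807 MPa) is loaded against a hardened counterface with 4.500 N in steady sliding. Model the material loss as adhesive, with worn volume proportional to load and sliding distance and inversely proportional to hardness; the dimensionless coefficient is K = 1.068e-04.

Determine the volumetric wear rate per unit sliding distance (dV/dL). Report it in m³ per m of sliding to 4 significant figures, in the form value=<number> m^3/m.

value=4.823e-13 m^3/m

Intermediates are printed rounded, and each operation keeps full float precision. Rounded once at the end: four significant figures.
Convert: Hardness H = 101.6 HV × 9.807 MPa/HV = 996.4 MPa = 9.964e+08 Pa.
In SI base units: W = 4.500 N, H = 9.964e+08 Pa, K = 1.068e-04.
Rate of wear dV/dL = K·W/H: 1.068e-04 · 4.500 / 9.964e+08 = 4.823e-13 m³/m.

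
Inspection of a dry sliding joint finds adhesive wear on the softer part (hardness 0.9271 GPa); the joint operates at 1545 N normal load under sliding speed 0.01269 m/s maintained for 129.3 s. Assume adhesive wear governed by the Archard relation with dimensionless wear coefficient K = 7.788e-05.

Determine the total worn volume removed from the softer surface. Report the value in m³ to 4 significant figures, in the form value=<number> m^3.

value=2.130e-10 m^3

The intermediates are displayed rounded; the algebra keeps full float precision — a single final rounding: 4 significant figures.
Sliding distance L = v·t = 0.01269 m/s × 129.3 s = 1.641 m.
Hardness H = 0.9271 GPa = 9.271e+08 Pa.
Restated in SI base units: W = 1545 N, H = 9.271e+08 Pa, K = 7.788e-05.
Wear volume V = K·W·L/H = 7.788e-05 · 1545 · 1.641 / 9.271e+08 = 2.130e-10 m³.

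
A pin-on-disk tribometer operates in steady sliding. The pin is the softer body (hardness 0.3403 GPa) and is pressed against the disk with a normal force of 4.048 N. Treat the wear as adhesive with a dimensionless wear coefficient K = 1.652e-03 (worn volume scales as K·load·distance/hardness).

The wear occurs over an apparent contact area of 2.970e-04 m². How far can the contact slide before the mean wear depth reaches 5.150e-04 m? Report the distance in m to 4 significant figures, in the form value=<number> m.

value=7784 m

Intermediates are printed rounded. All arithmetic maintains full float precision — a single final rounding, at four significant figures.
Hardness H = 0.3403 GPa = 3.403e+08 Pa.
SI base units throughout: W = 4.048 N, H = 3.403e+08 Pa, K = 1.652e-03.
Volume at the limit: V_lim = h_lim·A = 5.150e-04 · 2.970e-04 = 1.530e-07 m³.
Life L = V_lim·H/(K·W) = 1.530e-07 · 3.403e+08 / (1.652e-03 · 4.048) = 7784 m.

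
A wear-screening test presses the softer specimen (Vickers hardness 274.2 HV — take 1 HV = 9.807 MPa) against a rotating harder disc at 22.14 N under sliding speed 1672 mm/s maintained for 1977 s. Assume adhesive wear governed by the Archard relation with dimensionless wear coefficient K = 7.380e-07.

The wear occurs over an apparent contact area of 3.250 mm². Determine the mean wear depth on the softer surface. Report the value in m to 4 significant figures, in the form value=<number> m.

Intermediates are printed rounded, and each operation maintains full precision — one final rounding to 4 significant digits.
Convert: Sliding speed v = 1672 mm/s = 1.672 m/s. Sliding distance L = v·t = 1.672 m/s × 1977 s = 3306 m.
Convert: Hardness H = 274.2 HV × 9.807 MPa/HV = 2689 MPa = 2.689e+09 Pa.
Convert: Contact area A = 3.250 mm² = 3.250e-06 m².
In SI base units, W = 22.14 N, H = 2.689e+09 Pa, K = 7.380e-07.
Wear volume V = K·W·L/H = 7.380e-07 · 22.14 · 3306 / 2.689e+09 = 2.009e-11 m³.
Average depth h = V/A = 2.009e-11 / 3.250e-06 = 6.180e-06 m.

value=6.180e-06 m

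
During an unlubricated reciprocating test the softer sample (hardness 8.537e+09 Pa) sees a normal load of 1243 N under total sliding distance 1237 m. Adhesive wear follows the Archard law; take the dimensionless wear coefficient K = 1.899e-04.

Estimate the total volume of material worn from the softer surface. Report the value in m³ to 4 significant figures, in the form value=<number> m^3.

value=3.420e-08 m^3

Intermediates are displayed rounded — the computation carries exact precision; one final rounding to four significant figures.
In SI base units, W = 1243 N, H = 8.537e+09 Pa, K = 1.899e-04.
Archard volume V = K·W·L/H = 1.899e-04 · 1243 · 1237 / 8.537e+09 = 3.420e-08 m³.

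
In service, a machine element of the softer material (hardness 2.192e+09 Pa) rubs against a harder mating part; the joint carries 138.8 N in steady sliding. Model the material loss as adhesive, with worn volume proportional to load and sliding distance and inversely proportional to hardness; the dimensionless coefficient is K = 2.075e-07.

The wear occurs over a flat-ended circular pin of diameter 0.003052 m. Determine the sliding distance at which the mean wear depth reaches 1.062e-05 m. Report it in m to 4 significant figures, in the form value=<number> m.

value=5913 m

All arithmetic holds full float precision — displayed values are rounded — a single final rounding: four significant digits.
Contact area A = π·d²/4 = π·(0.003052 m)²/4 = 7.316e-06 m².
SI base units throughout: W = 138.8 N, H = 2.192e+09 Pa, K = 2.075e-07.
At the depth limit, V_lim = h_lim·A = 1.062e-05 · 7.316e-06 = 7.769e-11 m³.
Sliding life L = V_lim·H/(K·W) = 7.769e-11 · 2.192e+09 / (2.075e-07 · 138.8) = 5913 m.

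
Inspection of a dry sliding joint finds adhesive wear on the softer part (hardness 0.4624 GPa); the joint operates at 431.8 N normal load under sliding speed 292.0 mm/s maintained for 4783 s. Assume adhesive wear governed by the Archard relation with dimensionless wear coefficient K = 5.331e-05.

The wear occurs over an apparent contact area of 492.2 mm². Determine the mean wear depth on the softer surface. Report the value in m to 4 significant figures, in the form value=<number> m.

All working math maintains full precision. Printed values are rounded, and one final rounding to four significant digits.
Sliding speed v = 292.0 mm/s = 0.2920 m/s. The distance L = v·t = 0.2920 m/s × 4783 s = 1397 m.
Hardness H = 0.4624 GPa = 4.624e+08 Pa.
Contact area A = 492.2 mm² = 4.922e-04 m².
SI base units throughout: W = 431.8 N, H = 4.624e+08 Pa, K = 5.331e-05.
Wear volume V = K·W·L/H = 5.331e-05 · 431.8 · 1397 / 4.624e+08 = 6.953e-08 m³.
Mean depth h = V/A = 6.953e-08 / 4.922e-04 = 1.413e-04 m.

value=1.413e-04 m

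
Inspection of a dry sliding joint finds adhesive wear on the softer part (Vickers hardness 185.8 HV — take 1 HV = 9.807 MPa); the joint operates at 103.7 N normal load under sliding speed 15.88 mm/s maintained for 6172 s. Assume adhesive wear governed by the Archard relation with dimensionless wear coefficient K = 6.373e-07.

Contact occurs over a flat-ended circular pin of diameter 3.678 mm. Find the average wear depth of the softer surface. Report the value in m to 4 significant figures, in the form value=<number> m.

The algebra runs at full precision — intermediate values are printed rounded — one final rounding to four significant digits.
Sliding speed v = 15.88 mm/s = 0.01588 m/s. The distance L = v·t = 0.01588 m/s × 6172 s = 98.01 m.
Hardness H = 185.8 HV × 9.807 MPa/HV = 1822 MPa = 1.822e+09 Pa.
Pin diameter d = 3.678 mm = 0.003678 m. Contact area A = π·d²/4 = π·(0.003678 m)²/4 = 1.062e-05 m².
Collected in SI base units: W = 103.7 N, H = 1.822e+09 Pa, K = 6.373e-07.
The Archard volume V = K·W·L/H = 6.373e-07 · 103.7 · 98.01 / 1.822e+09 = 3.555e-12 m³.
Average depth h = V/A = 3.555e-12 / 1.062e-05 = 3.346e-07 m.

value=3.346e-07 m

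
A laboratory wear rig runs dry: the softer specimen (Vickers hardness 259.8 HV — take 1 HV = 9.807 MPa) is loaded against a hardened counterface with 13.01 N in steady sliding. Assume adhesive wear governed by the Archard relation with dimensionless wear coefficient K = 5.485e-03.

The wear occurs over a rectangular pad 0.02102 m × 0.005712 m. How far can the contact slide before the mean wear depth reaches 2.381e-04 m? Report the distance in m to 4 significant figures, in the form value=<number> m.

Intermediates are displayed rounded, and the computation runs at full float precision. Rounded once at the end to 4 significant figures.
Convert: Hardness H = 259.8 HV × 9.807 MPa/HV = 2548 MPa = 2.548e+09 Pa.
Convert: Contact area A = 0.02102 m × 0.005712 m = 1.201e-04 m².
Collected in SI base units: W = 13.01 N, H = 2.548e+09 Pa, K = 5.485e-03.
Limit volume V_lim = h_lim·A = 2.381e-04 · 1.201e-04 = 2.859e-08 m³.
So the life L = V_lim·H/(K·W) = 2.859e-08 · 2.548e+09 / (5.485e-03 · 13.01) = 1021 m.

value=1021 m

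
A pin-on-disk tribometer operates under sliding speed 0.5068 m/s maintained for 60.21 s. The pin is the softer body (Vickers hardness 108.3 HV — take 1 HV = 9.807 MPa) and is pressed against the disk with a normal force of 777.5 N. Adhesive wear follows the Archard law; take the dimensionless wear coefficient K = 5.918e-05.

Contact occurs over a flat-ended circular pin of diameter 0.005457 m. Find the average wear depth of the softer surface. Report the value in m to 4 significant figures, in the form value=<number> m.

value=5.652e-05 m

Intermediates appear rounded, and all arithmetic maintains exact precision. Rounded just once to four significant digits.
Convert: The distance L = v·t = 0.5068 m/s × 60.21 s = 30.51 m.
Convert: Hardness H = 108.3 HV × 9.807 MPa/HV = 1062 MPa = 1.062e+09 Pa.
Convert: Contact area A = π·d²/4 = π·(0.005457 m)²/4 = 2.339e-05 m².
As SI base values: W = 777.5 N, H = 1.062e+09 Pa, K = 5.918e-05.
Apply Archard: V = K·W·L/H = 5.918e-05 · 777.5 · 30.51 / 1.062e+09 = 1.322e-09 m³.
Mean depth h = V/A = 1.322e-09 / 2.339e-05 = 5.652e-05 m.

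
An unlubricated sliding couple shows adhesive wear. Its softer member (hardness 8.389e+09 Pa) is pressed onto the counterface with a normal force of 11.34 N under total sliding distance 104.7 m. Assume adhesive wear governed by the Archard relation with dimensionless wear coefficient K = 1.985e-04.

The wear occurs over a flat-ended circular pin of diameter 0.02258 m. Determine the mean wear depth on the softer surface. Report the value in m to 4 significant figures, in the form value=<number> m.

Displayed values are rounded. Every step holds full float precision. Rounded just once: 4 significant digits.
Contact area A = π·d²/4 = π·(0.02258 m)²/4 = 4.004e-04 m².
In SI base units, W = 11.34 N, H = 8.389e+09 Pa, K = 1.985e-04.
Volume removed: V = K·W·L/H = 1.985e-04 · 11.34 · 104.7 / 8.389e+09 = 2.809e-11 m³.
Mean wear depth h = V/A = 2.809e-11 / 4.004e-04 = 7.016e-08 m.

value=7.016e-08 m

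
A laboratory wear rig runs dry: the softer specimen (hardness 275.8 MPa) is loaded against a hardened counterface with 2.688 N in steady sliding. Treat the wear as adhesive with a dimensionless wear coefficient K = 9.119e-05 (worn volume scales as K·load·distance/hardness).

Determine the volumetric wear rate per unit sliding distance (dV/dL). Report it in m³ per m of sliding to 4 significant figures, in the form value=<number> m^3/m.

The intermediates appear rounded — the computation holds full float precision — rounded just once to 4 significant digits.
Convert: Hardness H = 275.8 MPa = 2.758e+08 Pa.
SI base units throughout: W = 2.688 N, H = 2.758e+08 Pa, K = 9.119e-05.
The wear rate dV/dL = K·W/H, per unit distance: 9.119e-05 · 2.688 / 2.758e+08 = 8.888e-13 m³/m.

value=8.888e-13 m^3/m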